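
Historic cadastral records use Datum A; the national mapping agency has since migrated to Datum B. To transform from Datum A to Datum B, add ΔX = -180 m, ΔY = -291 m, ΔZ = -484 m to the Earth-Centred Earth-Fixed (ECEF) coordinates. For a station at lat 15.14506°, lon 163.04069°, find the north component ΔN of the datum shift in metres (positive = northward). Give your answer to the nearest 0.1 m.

ΔN = -490.0 m

At φ = 15.14506°, λ = 163.04069°: sin φ = 0.261264, cos φ = 0.965267, sin λ = 0.291692, cos λ = -0.956512.
ΔN = −sin φ cos λ·ΔX − sin φ sin λ·ΔY + cos φ·ΔZ = −(0.261264)(-0.956512)(-180) − (0.261264)(0.291692)(-291) + (0.965267)(-484) = -490.00 m.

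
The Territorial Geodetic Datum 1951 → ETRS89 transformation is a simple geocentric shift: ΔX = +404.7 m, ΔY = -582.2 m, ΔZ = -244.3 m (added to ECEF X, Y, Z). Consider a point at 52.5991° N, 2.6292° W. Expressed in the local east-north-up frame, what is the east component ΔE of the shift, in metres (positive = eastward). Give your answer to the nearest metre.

ΔE = -563 m

At φ = 52.5991°, λ = -2.6292°: sin φ = 0.794405, cos φ = 0.607388, sin λ = -0.045872, cos λ = 0.998947.
ΔE = −sin λ·ΔX + cos λ·ΔY = −(-0.045872)·(404.7) + (0.998947)·(-582.2) = -563.02 m.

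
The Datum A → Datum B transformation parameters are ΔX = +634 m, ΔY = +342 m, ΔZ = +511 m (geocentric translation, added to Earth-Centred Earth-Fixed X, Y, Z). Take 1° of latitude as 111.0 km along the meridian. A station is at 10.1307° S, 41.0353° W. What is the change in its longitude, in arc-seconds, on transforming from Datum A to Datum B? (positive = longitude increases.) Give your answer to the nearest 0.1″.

sin φ = -0.175894, cos φ = 0.984409, sin λ = -0.656524, cos λ = 0.754305.
East component: ΔE = −sin λ·ΔX + cos λ·ΔY = −(-0.656524)(634) + (0.754305)(342) = 674.21 m.
1° of latitude spans 111000 m; at latitude φ, 1° of longitude spans that × cos φ = 109269.4 m, so Δλ = 674.21 / 109269.4 × 3600 = 22.213″.

Δλ = 22.2″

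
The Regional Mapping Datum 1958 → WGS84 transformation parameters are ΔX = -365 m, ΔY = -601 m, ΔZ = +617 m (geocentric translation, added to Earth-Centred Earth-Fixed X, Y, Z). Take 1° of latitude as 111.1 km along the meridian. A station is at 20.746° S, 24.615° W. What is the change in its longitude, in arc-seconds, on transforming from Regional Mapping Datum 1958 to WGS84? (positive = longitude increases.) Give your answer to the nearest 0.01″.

sin φ = -0.354226, cos φ = 0.935160, sin λ = -0.416519, cos λ = 0.909127.
East component: ΔE = −sin λ·ΔX + cos λ·ΔY = −(-0.416519)(-365) + (0.909127)(-601) = -698.41 m.
1° of latitude spans 111100 m; at latitude φ, 1° of longitude spans that × cos φ = 103896.3 m, so Δλ = -698.41 / 103896.3 × 3600 = -24.200″.

Δλ = -24.20″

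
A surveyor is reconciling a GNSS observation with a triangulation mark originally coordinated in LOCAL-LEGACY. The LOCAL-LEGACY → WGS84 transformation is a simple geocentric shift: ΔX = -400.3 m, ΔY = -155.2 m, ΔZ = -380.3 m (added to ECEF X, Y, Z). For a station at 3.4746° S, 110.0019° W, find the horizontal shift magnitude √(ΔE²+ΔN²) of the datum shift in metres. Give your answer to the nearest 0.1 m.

485.5 m

The local east axis at (φ, λ) is (−sin λ, cos λ, 0), so ΔE = −sin(-110.0019°)·(-400.3) + cos(-110.0019°)·(-155.2) = -323.07 m.
The local north axis is (−sin φ cos λ, −sin φ sin λ, cos φ), giving ΔN = 8.298 + 8.839 − 379.601 = -362.46 m.
Horizontal magnitude = √(ΔE² + ΔN²) = √((-323.07)² + (-362.46)²) = 485.54 m.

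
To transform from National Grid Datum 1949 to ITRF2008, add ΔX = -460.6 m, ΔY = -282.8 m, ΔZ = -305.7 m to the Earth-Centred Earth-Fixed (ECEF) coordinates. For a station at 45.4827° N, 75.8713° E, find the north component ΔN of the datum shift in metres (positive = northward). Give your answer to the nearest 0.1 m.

ΔN = 61.4 m

At φ = 45.4827°, λ = 75.8713°: sin φ = 0.713039, cos φ = 0.701125, sin λ = 0.969750, cos λ = 0.244101.
ΔN = −sin φ cos λ·ΔX − sin φ sin λ·ΔY + cos φ·ΔZ = −(0.713039)(0.244101)(-460.6) − (0.713039)(0.969750)(-282.8) + (0.701125)(-305.7) = 61.38 m.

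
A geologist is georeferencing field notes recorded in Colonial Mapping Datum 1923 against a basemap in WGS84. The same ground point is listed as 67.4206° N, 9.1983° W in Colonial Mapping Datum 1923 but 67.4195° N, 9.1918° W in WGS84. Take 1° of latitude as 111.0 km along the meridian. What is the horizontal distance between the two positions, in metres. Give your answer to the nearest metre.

Δφ = 67.4195° − 67.4206° = -0.0011°; Δλ = -9.1918° − -9.1983° = +0.0065°.
ΔN = Δφ × 111000 = -122.1 m; ΔE = Δλ × 111000 × cos(67.4206°) = +0.0065 × 111000 × 0.383963 = 277.0 m.
Distance = √(ΔE² + ΔN²) = √(277.0² + (-122.1)²) = 302.7 m.

303 m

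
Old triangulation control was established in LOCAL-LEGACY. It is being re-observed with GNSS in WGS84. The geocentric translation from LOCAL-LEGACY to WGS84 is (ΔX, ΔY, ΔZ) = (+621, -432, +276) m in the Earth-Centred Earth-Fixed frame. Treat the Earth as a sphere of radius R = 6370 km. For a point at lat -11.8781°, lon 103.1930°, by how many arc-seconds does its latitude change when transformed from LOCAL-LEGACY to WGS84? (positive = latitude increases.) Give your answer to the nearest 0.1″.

Δφ = 5.0″

sin φ = -0.205830, cos φ = 0.978588, sin λ = 0.973607, cos λ = -0.228232.
North component: ΔN = −sin φ cos λ·ΔX − sin φ sin λ·ΔY + cos φ·ΔZ = −(-0.205830)(-0.228232)(621) − (-0.205830)(0.973607)(-432) + (0.978588)(276) = 154.35 m.
1° of latitude spans πR/180 = 111177 m, so Δφ = 154.35 / 111177 × 3600 = 4.998″.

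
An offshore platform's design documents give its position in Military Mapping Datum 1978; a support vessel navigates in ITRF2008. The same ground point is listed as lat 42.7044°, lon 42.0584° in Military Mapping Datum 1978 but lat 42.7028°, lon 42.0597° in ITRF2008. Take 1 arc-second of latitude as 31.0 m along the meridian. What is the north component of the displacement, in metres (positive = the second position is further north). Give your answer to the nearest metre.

Δφ = 42.7028° − 42.7044° = -0.0016°; Δλ = 42.0597° − 42.0584° = +0.0013°.
1° of latitude = 3600 × 31.00 = 111600 m.
ΔN = Δφ × 111600 = -178.6 m; ΔE = Δλ × 111600 × cos(42.7044°) = +0.0013 × 111600 × 0.734863 = 106.6 m.

ΔN = -179 m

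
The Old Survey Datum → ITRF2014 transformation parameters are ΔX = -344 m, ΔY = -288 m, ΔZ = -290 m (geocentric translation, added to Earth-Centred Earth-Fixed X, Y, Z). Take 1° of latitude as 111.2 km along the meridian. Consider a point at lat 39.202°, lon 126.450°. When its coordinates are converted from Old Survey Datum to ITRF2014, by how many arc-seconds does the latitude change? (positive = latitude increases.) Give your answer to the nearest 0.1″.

Δφ = -6.7″

sin φ = 0.632056, cos φ = 0.774922, sin λ = 0.804376, cos λ = -0.594121.
North component: ΔN = −sin φ cos λ·ΔX − sin φ sin λ·ΔY + cos φ·ΔZ = −(0.632056)(-0.594121)(-344) − (0.632056)(0.804376)(-288) + (0.774922)(-290) = -207.48 m.
1° of latitude spans 111200 m, so Δφ = -207.48 / 111200 × 3600 = -6.717″.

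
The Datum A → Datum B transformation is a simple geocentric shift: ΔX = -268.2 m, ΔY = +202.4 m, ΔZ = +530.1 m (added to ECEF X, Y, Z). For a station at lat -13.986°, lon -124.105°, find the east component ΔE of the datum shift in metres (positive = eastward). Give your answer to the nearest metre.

At φ = -13.986°, λ = -124.105°: sin φ = -0.241685, cos φ = 0.970355, sin λ = -0.828011, cos λ = -0.560711.
ΔE = −sin λ·ΔX + cos λ·ΔY = −(-0.828011)·(-268.2) + (-0.560711)·(202.4) = -335.56 m.

ΔE = -336 m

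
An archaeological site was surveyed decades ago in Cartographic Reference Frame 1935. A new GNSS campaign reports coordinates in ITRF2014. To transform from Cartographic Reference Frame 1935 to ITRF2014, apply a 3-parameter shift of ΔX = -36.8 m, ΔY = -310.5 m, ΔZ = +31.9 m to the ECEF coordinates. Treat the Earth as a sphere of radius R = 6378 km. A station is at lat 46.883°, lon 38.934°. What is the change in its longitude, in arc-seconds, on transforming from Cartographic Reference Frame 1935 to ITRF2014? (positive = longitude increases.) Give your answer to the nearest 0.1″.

Δλ = -10.3″

sin φ = 0.729960, cos φ = 0.683490, sin λ = 0.628425, cos λ = 0.777870.
East component: ΔE = −sin λ·ΔX + cos λ·ΔY = −(0.628425)(-36.8) + (0.777870)(-310.5) = -218.40 m.
1° of latitude spans πR/180 = 111317 m; at latitude φ, 1° of longitude spans that × cos φ = 76084.2 m, so Δλ = -218.40 / 76084.2 × 3600 = -10.334″.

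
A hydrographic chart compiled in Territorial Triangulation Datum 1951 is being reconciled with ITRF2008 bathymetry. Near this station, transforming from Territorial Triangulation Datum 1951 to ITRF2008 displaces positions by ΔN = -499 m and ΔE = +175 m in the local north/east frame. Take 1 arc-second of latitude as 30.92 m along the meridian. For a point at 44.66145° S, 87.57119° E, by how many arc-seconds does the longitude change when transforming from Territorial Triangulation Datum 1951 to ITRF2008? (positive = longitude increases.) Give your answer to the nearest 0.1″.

At latitude -44.66145°, cos φ = 0.711273.
1″ of longitude at this latitude = 30.92 × cos φ = 21.9925 m, so Δλ = 175.0 / 21.9925 = 7.957″.

Δλ = 8.0″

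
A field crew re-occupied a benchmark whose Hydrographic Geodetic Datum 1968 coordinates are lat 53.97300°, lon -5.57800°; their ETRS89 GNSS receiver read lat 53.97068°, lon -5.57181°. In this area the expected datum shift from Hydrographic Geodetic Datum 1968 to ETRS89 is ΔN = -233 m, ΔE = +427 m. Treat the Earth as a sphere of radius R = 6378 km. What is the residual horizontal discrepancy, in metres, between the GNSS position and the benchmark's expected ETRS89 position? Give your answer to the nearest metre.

33 m

Observed coordinate differences: Δφ = -0.00232°, Δλ = +0.00619°.
Converting to metres (1° lat = 111317 m, cos φ = 0.588166): observed ΔN = -258.3 m, observed ΔE = 405.3 m.
Subtracting the expected shift leaves a residual of -258.3 − (-233) = -25.3 m north and 405.3 − (427) = -21.7 m east.
Residual distance = √((-25.3)² + (-21.7)²) = 33.3 m.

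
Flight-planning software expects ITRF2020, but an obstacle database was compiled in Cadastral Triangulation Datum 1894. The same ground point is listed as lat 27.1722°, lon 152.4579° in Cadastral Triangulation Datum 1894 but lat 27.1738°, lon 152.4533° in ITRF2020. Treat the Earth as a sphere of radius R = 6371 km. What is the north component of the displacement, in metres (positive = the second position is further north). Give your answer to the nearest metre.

Δφ = 27.1738° − 27.1722° = +0.0016°; Δλ = 152.4533° − 152.4579° = -0.0046°.
1° along a meridian = πR/180 = 111195 m.
ΔN = Δφ × 111195 = 177.9 m; ΔE = Δλ × 111195 × cos(27.1722°) = -0.0046 × 111195 × 0.889638 = -455.0 m.

ΔN = 178 m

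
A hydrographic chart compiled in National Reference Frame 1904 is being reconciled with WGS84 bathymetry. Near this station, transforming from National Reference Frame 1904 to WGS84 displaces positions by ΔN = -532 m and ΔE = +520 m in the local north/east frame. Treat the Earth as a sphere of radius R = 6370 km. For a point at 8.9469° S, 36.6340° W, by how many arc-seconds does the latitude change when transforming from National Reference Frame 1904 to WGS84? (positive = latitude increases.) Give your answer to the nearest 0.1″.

Δφ = -17.2″

On a sphere of radius R, 1 rad of latitude = R, so Δφ = ΔN / R = -532.0 / 6370000 = -8.3516e-05 rad = -17.227″.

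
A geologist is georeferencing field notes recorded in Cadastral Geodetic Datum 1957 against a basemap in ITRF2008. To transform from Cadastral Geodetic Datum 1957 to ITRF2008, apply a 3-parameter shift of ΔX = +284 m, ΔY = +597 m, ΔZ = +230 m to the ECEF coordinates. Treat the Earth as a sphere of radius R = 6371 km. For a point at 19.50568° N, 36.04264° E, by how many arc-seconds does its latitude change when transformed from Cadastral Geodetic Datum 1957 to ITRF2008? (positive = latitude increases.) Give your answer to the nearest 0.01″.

sin φ = 0.333900, cos φ = 0.942608, sin λ = 0.588387, cos λ = 0.808579.
North component: ΔN = −sin φ cos λ·ΔX − sin φ sin λ·ΔY + cos φ·ΔZ = −(0.333900)(0.808579)(284) − (0.333900)(0.588387)(597) + (0.942608)(230) = 22.84 m.
1° of latitude spans πR/180 = 111195 m, so Δφ = 22.84 / 111195 × 3600 = 0.739″.

Δφ = 0.74″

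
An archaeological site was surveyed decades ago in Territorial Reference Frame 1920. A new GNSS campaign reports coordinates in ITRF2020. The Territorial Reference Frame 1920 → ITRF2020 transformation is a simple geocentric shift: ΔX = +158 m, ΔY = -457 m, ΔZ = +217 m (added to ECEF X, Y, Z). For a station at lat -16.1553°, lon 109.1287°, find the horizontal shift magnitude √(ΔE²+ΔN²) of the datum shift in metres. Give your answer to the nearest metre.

The local east axis at (φ, λ) is (−sin λ, cos λ, 0), so ΔE = −sin(109.1287°)·158 + cos(109.1287°)·(-457) = 0.48 m.
The local north axis is (−sin φ cos λ, −sin φ sin λ, cos φ), giving ΔN = -14.406 − 120.136 + 208.431 = 73.89 m.
Horizontal magnitude = √(ΔE² + ΔN²) = √(0.48² + 73.89²) = 73.89 m.

74 m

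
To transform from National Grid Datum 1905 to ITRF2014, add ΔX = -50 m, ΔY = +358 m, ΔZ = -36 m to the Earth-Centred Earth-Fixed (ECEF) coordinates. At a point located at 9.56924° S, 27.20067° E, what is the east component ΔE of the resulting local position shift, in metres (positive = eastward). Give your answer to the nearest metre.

At φ = -9.56924°, λ = 27.20067°: sin φ = -0.166239, cos φ = 0.986085, sin λ = 0.457108, cos λ = 0.889411.
ΔE = −sin λ·ΔX + cos λ·ΔY = −(0.457108)·(-50) + (0.889411)·(358) = 341.26 m.

ΔE = 341 m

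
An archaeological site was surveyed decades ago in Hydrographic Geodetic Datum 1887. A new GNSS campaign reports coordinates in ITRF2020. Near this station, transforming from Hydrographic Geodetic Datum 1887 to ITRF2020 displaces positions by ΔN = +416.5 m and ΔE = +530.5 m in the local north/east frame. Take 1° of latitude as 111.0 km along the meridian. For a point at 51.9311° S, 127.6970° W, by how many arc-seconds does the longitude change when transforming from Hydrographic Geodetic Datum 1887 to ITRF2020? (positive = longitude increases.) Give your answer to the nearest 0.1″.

Δλ = 27.9″

At latitude -51.9311°, cos φ = 0.616609.
1° of longitude at this latitude = 111.0 × cos φ = 68.44 km, so Δλ = 530.5 / 68443.6 = 0.0077509° = 27.903″.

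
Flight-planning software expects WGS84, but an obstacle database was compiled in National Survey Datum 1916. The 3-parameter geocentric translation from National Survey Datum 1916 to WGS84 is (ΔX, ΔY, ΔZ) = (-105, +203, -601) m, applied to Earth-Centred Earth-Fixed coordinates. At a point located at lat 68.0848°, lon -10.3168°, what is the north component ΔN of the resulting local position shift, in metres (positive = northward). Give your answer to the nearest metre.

ΔN = -95 m

The local north axis is (−sin φ cos λ, −sin φ sin λ, cos φ), giving ΔN = 95.838 + 33.728 − 224.314 = -94.75 m.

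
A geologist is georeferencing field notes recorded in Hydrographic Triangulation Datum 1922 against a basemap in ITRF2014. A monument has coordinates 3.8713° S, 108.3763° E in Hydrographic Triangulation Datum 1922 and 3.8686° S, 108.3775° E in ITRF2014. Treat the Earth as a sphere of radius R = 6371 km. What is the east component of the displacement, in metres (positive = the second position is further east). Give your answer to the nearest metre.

ΔE = 133 m

Δφ = -3.8686° − -3.8713° = +0.0027°; Δλ = 108.3775° − 108.3763° = +0.0012°.
1° along a meridian = πR/180 = 111195 m.
ΔN = Δφ × 111195 = 300.2 m; ΔE = Δλ × 111195 × cos(-3.8713°) = +0.0012 × 111195 × 0.997718 = 133.1 m.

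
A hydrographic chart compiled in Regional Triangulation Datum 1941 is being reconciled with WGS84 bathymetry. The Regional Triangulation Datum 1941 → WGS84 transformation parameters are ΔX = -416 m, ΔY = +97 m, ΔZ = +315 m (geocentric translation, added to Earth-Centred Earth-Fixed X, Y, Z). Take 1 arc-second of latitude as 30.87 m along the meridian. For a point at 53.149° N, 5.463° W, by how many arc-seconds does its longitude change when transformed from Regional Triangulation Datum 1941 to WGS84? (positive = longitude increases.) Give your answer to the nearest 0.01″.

Δλ = 3.08″

sin φ = 0.800198, cos φ = 0.599736, sin λ = -0.095203, cos λ = 0.995458.
East component: ΔE = −sin λ·ΔX + cos λ·ΔY = −(-0.095203)(-416) + (0.995458)(97) = 56.95 m.
1° of latitude spans 3600 × 30.87 = 111132 m; at latitude φ, 1° of longitude spans that × cos φ = 66649.9 m, so Δλ = 56.95 / 66649.9 × 3600 = 3.076″.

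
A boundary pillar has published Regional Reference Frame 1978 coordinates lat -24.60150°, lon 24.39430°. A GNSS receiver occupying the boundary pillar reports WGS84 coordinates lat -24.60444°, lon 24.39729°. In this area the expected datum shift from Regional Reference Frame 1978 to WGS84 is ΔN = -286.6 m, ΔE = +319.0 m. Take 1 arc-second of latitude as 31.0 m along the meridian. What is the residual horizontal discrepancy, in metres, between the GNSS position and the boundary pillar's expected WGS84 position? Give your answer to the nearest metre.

Observed coordinate differences: Δφ = -0.00294°, Δλ = +0.00299°.
Converting to metres (1° lat = 111600 m, cos φ = 0.909225): observed ΔN = -328.1 m, observed ΔE = 303.4 m.
Subtracting the expected shift leaves a residual of -328.1 − (-286.6) = -41.5 m north and 303.4 − (319.0) = -15.6 m east.
Residual distance = √((-41.5)² + (-15.6)²) = 44.3 m.

44 m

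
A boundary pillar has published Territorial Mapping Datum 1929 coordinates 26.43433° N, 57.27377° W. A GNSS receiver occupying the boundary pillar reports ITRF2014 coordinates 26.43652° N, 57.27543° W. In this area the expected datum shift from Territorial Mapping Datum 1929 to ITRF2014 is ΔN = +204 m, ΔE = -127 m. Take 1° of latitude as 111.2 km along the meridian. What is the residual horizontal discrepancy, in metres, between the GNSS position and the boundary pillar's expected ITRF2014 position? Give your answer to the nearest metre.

Observed coordinate differences: Δφ = +0.00219°, Δλ = -0.00166°.
Converting to metres (1° lat = 111200 m, cos φ = 0.895445): observed ΔN = 243.5 m, observed ΔE = -165.3 m.
Subtracting the expected shift leaves a residual of 243.5 − (204) = 39.5 m north and -165.3 − (-127) = -38.3 m east.
Residual distance = √(39.5² + (-38.3)²) = 55.0 m.

55 m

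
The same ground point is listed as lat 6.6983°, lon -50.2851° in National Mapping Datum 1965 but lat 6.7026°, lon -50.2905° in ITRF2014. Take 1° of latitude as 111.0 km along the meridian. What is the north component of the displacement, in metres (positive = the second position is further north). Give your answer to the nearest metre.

ΔN = 477 m

Δφ = 6.7026° − 6.6983° = +0.0043°; Δλ = -50.2905° − -50.2851° = -0.0054°.
ΔN = Δφ × 111000 = 477.3 m; ΔE = Δλ × 111000 × cos(6.6983°) = -0.0054 × 111000 × 0.993174 = -595.3 m.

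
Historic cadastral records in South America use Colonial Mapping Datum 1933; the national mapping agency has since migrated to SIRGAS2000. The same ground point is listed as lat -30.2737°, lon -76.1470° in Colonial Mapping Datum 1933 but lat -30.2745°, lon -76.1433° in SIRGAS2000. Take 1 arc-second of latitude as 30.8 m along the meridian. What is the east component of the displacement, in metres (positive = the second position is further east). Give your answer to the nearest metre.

Δφ = -30.2745° − -30.2737° = -0.0008°; Δλ = -76.1433° − -76.1470° = +0.0037°.
1° of latitude = 3600 × 30.80 = 110880 m.
ΔN = Δφ × 110880 = -88.7 m; ΔE = Δλ × 110880 × cos(-30.2737°) = +0.0037 × 110880 × 0.863627 = 354.3 m.

ΔE = 354 m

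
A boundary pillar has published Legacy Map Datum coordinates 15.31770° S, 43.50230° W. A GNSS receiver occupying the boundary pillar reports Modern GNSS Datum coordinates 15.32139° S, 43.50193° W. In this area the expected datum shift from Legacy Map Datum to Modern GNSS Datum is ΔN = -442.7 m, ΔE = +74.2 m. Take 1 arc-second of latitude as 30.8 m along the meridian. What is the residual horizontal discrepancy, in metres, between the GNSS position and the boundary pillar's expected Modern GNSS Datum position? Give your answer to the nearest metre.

48 m

Observed coordinate differences: Δφ = -0.00369°, Δλ = +0.00037°.
Converting to metres (1° lat = 110880 m, cos φ = 0.964476): observed ΔN = -409.1 m, observed ΔE = 39.6 m.
Subtracting the expected shift leaves a residual of -409.1 − (-442.7) = 33.6 m north and 39.6 − (74.2) = -34.6 m east.
Residual distance = √(33.6² + (-34.6)²) = 48.2 m.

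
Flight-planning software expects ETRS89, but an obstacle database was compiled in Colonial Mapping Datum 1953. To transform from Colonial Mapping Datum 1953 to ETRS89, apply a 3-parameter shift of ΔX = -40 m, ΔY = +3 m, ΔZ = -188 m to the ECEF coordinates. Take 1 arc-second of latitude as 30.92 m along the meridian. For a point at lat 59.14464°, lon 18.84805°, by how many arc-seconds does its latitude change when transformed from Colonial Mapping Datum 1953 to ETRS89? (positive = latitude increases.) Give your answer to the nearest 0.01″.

Δφ = -2.09″

sin φ = 0.858465, cos φ = 0.512873, sin λ = 0.323059, cos λ = 0.946379.
North component: ΔN = −sin φ cos λ·ΔX − sin φ sin λ·ΔY + cos φ·ΔZ = −(0.858465)(0.946379)(-40) − (0.858465)(0.323059)(3) + (0.512873)(-188) = -64.75 m.
1° of latitude spans 3600 × 30.92 = 111312 m, so Δφ = -64.75 / 111312 × 3600 = -2.094″.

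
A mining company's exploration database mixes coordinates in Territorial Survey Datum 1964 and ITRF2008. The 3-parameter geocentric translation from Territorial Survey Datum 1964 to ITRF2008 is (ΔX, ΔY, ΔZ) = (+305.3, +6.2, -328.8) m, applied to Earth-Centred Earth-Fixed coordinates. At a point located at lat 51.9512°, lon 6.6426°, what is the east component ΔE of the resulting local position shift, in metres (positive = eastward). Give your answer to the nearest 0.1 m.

At φ = 51.9512°, λ = 6.6426°: sin φ = 0.787486, cos φ = 0.616332, sin λ = 0.115676, cos λ = 0.993287.
ΔE = −sin λ·ΔX + cos λ·ΔY = −(0.115676)·(305.3) + (0.993287)·(6.2) = -29.16 m.

ΔE = -29.2 m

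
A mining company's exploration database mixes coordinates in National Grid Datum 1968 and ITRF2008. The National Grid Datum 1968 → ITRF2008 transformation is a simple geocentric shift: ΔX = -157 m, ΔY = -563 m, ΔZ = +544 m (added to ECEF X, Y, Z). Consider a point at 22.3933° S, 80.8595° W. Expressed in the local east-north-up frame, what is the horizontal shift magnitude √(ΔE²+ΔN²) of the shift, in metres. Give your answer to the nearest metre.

At φ = -22.3933°, λ = -80.8595°: sin φ = -0.380962, cos φ = 0.924591, sin λ = -0.987302, cos λ = 0.158856.
ΔE = −sin λ·ΔX + cos λ·ΔY = −(-0.987302)·(-157) + (0.158856)·(-563) = -244.44 m.
ΔN = −sin φ cos λ·ΔX − sin φ sin λ·ΔY + cos φ·ΔZ = −(-0.380962)(0.158856)(-157) − (-0.380962)(-0.987302)(-563) + (0.924591)(544) = 705.23 m.
Horizontal magnitude = √(ΔE² + ΔN²) = √((-244.44)² + 705.23²) = 746.40 m.

746 m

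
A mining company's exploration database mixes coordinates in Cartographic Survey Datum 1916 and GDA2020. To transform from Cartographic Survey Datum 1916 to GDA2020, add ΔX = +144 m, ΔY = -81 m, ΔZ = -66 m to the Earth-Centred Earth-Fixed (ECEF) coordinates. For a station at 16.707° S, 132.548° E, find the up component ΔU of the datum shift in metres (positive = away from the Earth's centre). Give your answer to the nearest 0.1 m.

The local up (radial) axis is (cos φ cos λ, cos φ sin λ, sin φ), giving ΔU = -93.263 − 57.155 + 18.974 = -131.44 m.

ΔU = -131.4 m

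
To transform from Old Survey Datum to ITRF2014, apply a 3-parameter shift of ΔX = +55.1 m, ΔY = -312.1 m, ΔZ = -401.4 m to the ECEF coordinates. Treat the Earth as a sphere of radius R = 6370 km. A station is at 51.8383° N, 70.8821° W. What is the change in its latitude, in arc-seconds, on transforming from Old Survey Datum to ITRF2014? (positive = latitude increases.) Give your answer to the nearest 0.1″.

Δφ = -16.0″

sin φ = 0.786270, cos φ = 0.617883, sin λ = -0.944847, cos λ = 0.327513.
North component: ΔN = −sin φ cos λ·ΔX − sin φ sin λ·ΔY + cos φ·ΔZ = −(0.786270)(0.327513)(55.1) − (0.786270)(-0.944847)(-312.1) + (0.617883)(-401.4) = -494.07 m.
1° of latitude spans πR/180 = 111177 m, so Δφ = -494.07 / 111177 × 3600 = -15.998″.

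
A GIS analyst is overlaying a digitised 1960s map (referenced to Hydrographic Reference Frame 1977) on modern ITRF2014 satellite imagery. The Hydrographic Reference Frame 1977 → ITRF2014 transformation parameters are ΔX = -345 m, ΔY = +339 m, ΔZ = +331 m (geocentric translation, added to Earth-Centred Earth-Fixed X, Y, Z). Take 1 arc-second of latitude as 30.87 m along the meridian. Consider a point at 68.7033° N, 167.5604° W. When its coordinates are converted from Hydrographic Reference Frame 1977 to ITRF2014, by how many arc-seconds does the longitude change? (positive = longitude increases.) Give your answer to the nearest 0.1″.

sin φ = 0.931712, cos φ = 0.363198, sin λ = -0.215410, cos λ = -0.976524.
East component: ΔE = −sin λ·ΔX + cos λ·ΔY = −(-0.215410)(-345) + (-0.976524)(339) = -405.36 m.
1° of latitude spans 3600 × 30.87 = 111132 m; at latitude φ, 1° of longitude spans that × cos φ = 40362.9 m, so Δλ = -405.36 / 40362.9 × 3600 = -36.154″.

Δλ = -36.2″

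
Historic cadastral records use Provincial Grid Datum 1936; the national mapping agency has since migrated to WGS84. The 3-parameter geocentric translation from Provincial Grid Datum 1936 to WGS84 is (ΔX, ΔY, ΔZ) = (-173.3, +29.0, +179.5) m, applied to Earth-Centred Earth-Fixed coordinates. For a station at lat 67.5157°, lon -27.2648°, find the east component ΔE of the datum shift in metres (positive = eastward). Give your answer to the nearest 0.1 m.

At φ = 67.5157°, λ = -27.2648°: sin φ = 0.923984, cos φ = 0.382430, sin λ = -0.458104, cos λ = 0.888899.
ΔE = −sin λ·ΔX + cos λ·ΔY = −(-0.458104)·(-173.3) + (0.888899)·(29.0) = -53.61 m.

ΔE = -53.6 m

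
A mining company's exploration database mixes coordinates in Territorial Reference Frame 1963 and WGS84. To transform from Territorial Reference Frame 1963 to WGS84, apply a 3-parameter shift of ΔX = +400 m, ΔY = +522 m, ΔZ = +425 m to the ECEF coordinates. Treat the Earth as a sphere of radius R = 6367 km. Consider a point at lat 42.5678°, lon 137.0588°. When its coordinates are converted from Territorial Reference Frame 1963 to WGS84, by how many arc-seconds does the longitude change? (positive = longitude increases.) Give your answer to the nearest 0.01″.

sin φ = 0.676462, cos φ = 0.736477, sin λ = 0.681247, cos λ = -0.732053.
East component: ΔE = −sin λ·ΔX + cos λ·ΔY = −(0.681247)(400) + (-0.732053)(522) = -654.63 m.
1° of latitude spans πR/180 = 111125 m; at latitude φ, 1° of longitude spans that × cos φ = 81841.1 m, so Δλ = -654.63 / 81841.1 × 3600 = -28.796″.

Δλ = -28.80″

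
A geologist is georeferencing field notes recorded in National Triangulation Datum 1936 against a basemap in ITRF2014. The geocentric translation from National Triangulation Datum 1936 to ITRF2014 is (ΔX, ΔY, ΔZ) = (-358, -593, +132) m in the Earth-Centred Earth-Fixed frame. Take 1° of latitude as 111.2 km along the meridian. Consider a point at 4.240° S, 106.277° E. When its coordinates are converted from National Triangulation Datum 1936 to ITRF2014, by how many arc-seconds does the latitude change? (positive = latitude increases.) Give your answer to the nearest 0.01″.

sin φ = -0.073934, cos φ = 0.997263, sin λ = 0.959918, cos λ = -0.280281.
North component: ΔN = −sin φ cos λ·ΔX − sin φ sin λ·ΔY + cos φ·ΔZ = −(-0.073934)(-0.280281)(-358) − (-0.073934)(0.959918)(-593) + (0.997263)(132) = 96.97 m.
1° of latitude spans 111200 m, so Δφ = 96.97 / 111200 × 3600 = 3.139″.

Δφ = 3.14″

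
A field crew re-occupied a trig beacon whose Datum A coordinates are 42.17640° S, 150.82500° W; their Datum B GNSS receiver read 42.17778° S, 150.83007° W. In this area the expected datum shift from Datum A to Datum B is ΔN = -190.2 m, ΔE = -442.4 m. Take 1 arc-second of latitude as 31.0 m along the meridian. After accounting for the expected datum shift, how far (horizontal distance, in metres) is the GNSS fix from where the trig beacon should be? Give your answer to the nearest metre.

Observed coordinate differences: Δφ = -0.00138°, Δλ = -0.00507°.
Converting to metres (1° lat = 111600 m, cos φ = 0.741081): observed ΔN = -154.0 m, observed ΔE = -419.3 m.
Subtracting the expected shift leaves a residual of -154.0 − (-190.2) = 36.2 m north and -419.3 − (-442.4) = 23.1 m east.
Residual distance = √(36.2² + 23.1²) = 42.9 m.

43 m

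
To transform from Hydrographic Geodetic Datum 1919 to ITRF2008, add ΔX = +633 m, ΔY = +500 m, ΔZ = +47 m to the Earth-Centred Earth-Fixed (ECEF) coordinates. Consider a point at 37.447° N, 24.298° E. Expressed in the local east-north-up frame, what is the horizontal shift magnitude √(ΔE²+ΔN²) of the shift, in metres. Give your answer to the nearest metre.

At φ = 37.447°, λ = 24.298°: sin φ = 0.608027, cos φ = 0.793916, sin λ = 0.411483, cos λ = 0.911418.
ΔE = −sin λ·ΔX + cos λ·ΔY = −(0.411483)·(633) + (0.911418)·(500) = 195.24 m.
ΔN = −sin φ cos λ·ΔX − sin φ sin λ·ΔY + cos φ·ΔZ = −(0.608027)(0.911418)(633) − (0.608027)(0.411483)(500) + (0.793916)(47) = -438.57 m.
Horizontal magnitude = √(ΔE² + ΔN²) = √(195.24² + (-438.57)²) = 480.06 m.

480 m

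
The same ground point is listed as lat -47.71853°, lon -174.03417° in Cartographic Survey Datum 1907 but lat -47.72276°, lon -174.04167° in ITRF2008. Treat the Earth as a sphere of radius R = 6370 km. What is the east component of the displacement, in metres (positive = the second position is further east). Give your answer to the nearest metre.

Δφ = -47.72276° − -47.71853° = -0.00423°; Δλ = -174.04167° − -174.03417° = -0.00750°.
1° along a meridian = πR/180 = 111177 m.
ΔN = Δφ × 111177 = -470.3 m; ΔE = Δλ × 111177 × cos(-47.71853°) = -0.00750 × 111177 × 0.672773 = -561.0 m.

ΔE = -561 m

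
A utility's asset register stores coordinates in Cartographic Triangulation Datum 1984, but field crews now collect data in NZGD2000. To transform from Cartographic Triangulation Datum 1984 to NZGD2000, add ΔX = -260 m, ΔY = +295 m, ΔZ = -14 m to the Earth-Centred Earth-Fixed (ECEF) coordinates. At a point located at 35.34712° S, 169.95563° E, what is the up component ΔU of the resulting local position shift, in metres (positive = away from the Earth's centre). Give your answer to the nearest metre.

ΔU = 259 m

The local up (radial) axis is (cos φ cos λ, cos φ sin λ, sin φ), giving ΔU = 208.822 + 41.967 + 8.099 = 258.89 m.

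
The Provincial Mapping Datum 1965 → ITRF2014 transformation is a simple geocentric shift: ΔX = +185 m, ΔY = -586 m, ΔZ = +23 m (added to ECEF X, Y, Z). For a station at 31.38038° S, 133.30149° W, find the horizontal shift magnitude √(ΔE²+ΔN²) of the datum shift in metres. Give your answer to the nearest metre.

565 m

At φ = -31.38038°, λ = -133.30149°: sin φ = -0.520717, cos φ = 0.853729, sin λ = -0.727755, cos λ = -0.685837.
ΔE = −sin λ·ΔX + cos λ·ΔY = −(-0.727755)·(185) + (-0.685837)·(-586) = 536.54 m.
ΔN = −sin φ cos λ·ΔX − sin φ sin λ·ΔY + cos φ·ΔZ = −(-0.520717)(-0.685837)(185) − (-0.520717)(-0.727755)(-586) + (0.853729)(23) = 175.63 m.
Horizontal magnitude = √(ΔE² + ΔN²) = √(536.54² + 175.63²) = 564.55 m.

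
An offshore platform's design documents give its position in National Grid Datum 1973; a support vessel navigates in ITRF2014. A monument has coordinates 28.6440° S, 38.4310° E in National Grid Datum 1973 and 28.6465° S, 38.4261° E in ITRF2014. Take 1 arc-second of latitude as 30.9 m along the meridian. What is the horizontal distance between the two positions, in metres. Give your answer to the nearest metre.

553 m

Δφ = -28.6465° − -28.6440° = -0.0025°; Δλ = 38.4261° − 38.4310° = -0.0049°.
1° of latitude = 3600 × 30.90 = 111240 m.
ΔN = Δφ × 111240 = -278.1 m; ΔE = Δλ × 111240 × cos(-28.6440°) = -0.0049 × 111240 × 0.877615 = -478.4 m.
Distance = √(ΔE² + ΔN²) = √((-478.4)² + (-278.1)²) = 553.3 m.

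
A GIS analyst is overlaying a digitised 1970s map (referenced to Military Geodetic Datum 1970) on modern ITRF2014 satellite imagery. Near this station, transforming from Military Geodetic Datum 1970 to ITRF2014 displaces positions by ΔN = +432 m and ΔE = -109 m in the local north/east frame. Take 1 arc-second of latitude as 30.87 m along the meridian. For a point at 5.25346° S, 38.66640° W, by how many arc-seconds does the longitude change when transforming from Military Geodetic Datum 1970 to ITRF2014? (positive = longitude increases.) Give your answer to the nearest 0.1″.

At latitude -5.25346°, cos φ = 0.995799.
1″ of longitude at this latitude = 30.87 × cos φ = 30.7403 m, so Δλ = -109.0 / 30.7403 = -3.546″.

Δλ = -3.5″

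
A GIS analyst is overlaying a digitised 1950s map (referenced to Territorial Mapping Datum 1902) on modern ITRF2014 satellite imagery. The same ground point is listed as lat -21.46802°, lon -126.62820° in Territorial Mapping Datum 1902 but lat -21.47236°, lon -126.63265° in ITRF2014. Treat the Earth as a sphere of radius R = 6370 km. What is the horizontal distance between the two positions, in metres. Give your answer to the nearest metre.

Δφ = -21.47236° − -21.46802° = -0.00434°; Δλ = -126.63265° − -126.62820° = -0.00445°.
1° along a meridian = πR/180 = 111177 m.
ΔN = Δφ × 111177 = -482.5 m; ΔE = Δλ × 111177 × cos(-21.46802°) = -0.00445 × 111177 × 0.930622 = -460.4 m.
Distance = √(ΔE² + ΔN²) = √((-460.4)² + (-482.5)²) = 666.9 m.

667 m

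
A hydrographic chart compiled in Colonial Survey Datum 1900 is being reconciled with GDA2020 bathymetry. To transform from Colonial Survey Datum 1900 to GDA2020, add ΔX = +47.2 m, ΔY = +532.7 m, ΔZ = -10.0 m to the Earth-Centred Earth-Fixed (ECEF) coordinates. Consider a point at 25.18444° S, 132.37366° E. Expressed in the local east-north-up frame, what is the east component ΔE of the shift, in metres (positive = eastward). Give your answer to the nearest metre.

ΔE = -394 m

The local east axis at (φ, λ) is (−sin λ, cos λ, 0), so ΔE = −sin(132.37366°)·47.2 + cos(132.37366°)·532.7 = -393.89 m.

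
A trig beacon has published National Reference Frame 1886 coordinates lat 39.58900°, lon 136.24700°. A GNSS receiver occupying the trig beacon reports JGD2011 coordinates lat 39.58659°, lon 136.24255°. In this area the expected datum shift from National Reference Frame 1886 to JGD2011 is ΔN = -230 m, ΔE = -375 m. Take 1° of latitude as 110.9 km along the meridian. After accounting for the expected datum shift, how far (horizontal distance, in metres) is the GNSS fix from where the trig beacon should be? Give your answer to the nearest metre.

Observed coordinate differences: Δφ = -0.00241°, Δλ = -0.00445°.
Converting to metres (1° lat = 110900 m, cos φ = 0.770636): observed ΔN = -267.3 m, observed ΔE = -380.3 m.
Subtracting the expected shift leaves a residual of -267.3 − (-230) = -37.3 m north and -380.3 − (-375) = -5.3 m east.
Residual distance = √((-37.3)² + (-5.3)²) = 37.6 m.

38 m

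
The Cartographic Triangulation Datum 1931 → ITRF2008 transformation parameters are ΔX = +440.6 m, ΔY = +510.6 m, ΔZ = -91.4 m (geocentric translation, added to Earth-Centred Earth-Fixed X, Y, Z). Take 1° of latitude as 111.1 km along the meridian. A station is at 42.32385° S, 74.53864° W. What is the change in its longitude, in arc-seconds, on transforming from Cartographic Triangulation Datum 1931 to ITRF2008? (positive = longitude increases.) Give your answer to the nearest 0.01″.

sin φ = -0.673320, cos φ = 0.739351, sin λ = -0.963810, cos λ = 0.266588.
East component: ΔE = −sin λ·ΔX + cos λ·ΔY = −(-0.963810)(440.6) + (0.266588)(510.6) = 560.77 m.
1° of latitude spans 111100 m; at latitude φ, 1° of longitude spans that × cos φ = 82141.9 m, so Δλ = 560.77 / 82141.9 × 3600 = 24.577″.

Δλ = 24.58″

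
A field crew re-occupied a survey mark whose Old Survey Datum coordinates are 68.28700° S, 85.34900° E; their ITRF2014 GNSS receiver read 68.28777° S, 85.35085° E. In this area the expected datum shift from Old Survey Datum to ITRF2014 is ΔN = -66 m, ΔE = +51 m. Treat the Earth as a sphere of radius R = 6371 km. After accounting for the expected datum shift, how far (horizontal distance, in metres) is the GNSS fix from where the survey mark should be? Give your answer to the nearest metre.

32 m

Observed coordinate differences: Δφ = -0.00077°, Δλ = +0.00185°.
Converting to metres (1° lat = 111195 m, cos φ = 0.369958): observed ΔN = -85.6 m, observed ΔE = 76.1 m.
Subtracting the expected shift leaves a residual of -85.6 − (-66) = -19.6 m north and 76.1 − (51) = 25.1 m east.
Residual distance = √((-19.6)² + 25.1²) = 31.9 m.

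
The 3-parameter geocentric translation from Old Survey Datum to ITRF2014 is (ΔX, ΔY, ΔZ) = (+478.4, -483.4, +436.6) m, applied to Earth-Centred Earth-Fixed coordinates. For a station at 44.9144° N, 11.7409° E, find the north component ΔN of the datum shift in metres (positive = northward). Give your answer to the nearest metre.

The local north axis is (−sin φ cos λ, −sin φ sin λ, cos φ), giving ΔN = -330.707 + 69.451 + 309.184 = 47.93 m.

ΔN = 48 m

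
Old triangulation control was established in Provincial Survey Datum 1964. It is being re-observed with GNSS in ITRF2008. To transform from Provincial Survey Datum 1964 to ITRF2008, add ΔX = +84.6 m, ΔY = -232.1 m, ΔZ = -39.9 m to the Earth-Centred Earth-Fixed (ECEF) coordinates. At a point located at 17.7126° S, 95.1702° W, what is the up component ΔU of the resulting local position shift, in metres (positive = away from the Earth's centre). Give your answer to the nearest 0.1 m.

ΔU = 225.1 m

At φ = -17.7126°, λ = -95.1702°: sin φ = -0.304243, cos φ = 0.952595, sin λ = -0.995931, cos λ = -0.090115.
ΔU = cos φ cos λ·ΔX + cos φ sin λ·ΔY + sin φ·ΔZ = (0.952595)(-0.090115)(84.6) + (0.952595)(-0.995931)(-232.1) + (-0.304243)(-39.9) = 225.07 m.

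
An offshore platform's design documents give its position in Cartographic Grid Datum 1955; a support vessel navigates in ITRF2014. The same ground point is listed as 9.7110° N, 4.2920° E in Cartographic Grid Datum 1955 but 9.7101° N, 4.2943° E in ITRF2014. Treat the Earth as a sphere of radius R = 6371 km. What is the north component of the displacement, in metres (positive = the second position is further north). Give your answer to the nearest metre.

Δφ = 9.7101° − 9.7110° = -0.0009°; Δλ = 4.2943° − 4.2920° = +0.0023°.
1° along a meridian = πR/180 = 111195 m.
ΔN = Δφ × 111195 = -100.1 m; ΔE = Δλ × 111195 × cos(9.7110°) = +0.0023 × 111195 × 0.985671 = 252.1 m.

ΔN = -100 m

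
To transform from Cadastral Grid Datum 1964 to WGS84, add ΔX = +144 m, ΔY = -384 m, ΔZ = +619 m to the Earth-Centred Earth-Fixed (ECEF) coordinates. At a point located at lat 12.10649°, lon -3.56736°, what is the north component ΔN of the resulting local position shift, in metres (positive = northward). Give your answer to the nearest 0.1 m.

The local north axis is (−sin φ cos λ, −sin φ sin λ, cos φ), giving ΔN = -30.143 − 5.011 + 605.233 = 570.08 m.

ΔN = 570.1 m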